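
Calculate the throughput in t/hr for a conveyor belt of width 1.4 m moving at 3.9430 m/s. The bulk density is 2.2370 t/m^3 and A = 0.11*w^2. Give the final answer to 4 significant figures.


A = 0.11 * 1.4^2 = 0.2156 m^2
C = 0.2156 * 3.9430 * 2.2370 * 3600
C = 6846 t/hr


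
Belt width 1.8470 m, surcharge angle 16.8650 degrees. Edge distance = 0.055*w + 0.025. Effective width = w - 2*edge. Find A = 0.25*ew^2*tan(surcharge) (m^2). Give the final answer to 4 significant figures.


edge = 0.055*1.8470 + 0.025 = 0.126585 m
ew = 1.8470 - 2*0.126585 = 1.59383 m
A = 0.25 * 1.59383^2 * tan(16.8650 deg)
A = 0.1925 m^2


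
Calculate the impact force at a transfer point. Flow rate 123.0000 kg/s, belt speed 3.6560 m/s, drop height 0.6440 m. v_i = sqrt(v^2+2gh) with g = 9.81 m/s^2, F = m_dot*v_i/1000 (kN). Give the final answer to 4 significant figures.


v_i = sqrt(3.6560^2 + 2*9.81*0.6440) = 5.09918 m/s
F = 123.0000 * 5.09918 / 1000
F = 0.6272 kN


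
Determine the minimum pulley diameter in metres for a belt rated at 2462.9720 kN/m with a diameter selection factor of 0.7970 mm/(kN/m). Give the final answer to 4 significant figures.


D = 2462.9720 * 0.7970 / 1000
D = 1.963 m


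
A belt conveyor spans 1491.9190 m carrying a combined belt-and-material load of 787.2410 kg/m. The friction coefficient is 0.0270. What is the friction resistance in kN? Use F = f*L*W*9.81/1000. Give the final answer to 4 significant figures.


F = 0.0270 * 1491.9190 * 787.2410 * 9.81 / 1000
F = 311.1 kN


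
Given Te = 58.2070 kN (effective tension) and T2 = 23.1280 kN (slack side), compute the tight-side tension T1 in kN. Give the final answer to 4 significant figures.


T1 = Te + T2 = 58.2070 + 23.1280
T1 = 81.34 kN


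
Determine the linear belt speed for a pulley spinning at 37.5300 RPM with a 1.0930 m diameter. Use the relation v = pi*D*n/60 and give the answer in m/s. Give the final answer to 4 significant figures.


v = pi * 1.0930 * 37.5300 / 60
v = 2.148 m/s


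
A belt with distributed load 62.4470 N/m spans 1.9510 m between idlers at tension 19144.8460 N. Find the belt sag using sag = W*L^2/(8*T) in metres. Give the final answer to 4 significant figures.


sag = 62.4470 * 1.9510^2 / (8 * 19144.8460)
sag = 0.001552 m


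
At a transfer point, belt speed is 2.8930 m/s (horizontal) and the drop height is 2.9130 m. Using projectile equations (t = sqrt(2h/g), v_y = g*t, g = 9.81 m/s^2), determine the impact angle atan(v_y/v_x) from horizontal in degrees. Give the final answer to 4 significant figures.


t = sqrt(2*2.9130/9.81) = 0.770639 s
v_y = 9.81 * 0.770639 = 7.55997 m/s
angle = atan(7.55997 / 2.8930) = 69.06 deg


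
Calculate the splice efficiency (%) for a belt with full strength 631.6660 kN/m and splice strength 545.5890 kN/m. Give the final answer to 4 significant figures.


Eff = 545.5890 / 631.6660 * 100
Eff = 86.37 %


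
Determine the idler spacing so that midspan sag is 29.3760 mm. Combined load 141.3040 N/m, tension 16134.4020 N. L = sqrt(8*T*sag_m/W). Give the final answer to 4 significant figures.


sag = 29.3760/1000 = 0.029376 m
L = sqrt(8 * 16134.4020 * 0.029376 / 141.3040)
L = 5.180 m


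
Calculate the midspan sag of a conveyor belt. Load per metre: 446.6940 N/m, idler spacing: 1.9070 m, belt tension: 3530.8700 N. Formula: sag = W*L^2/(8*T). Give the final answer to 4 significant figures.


sag = 446.6940 * 1.9070^2 / (8 * 3530.8700)
sag = 0.05751 m


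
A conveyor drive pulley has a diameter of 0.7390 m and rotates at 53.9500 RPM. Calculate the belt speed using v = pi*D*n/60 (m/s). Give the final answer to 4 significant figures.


v = pi * 0.7390 * 53.9500 / 60
v = 2.088 m/s


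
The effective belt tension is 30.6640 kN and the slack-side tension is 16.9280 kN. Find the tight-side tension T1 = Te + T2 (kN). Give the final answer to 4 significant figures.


T1 = Te + T2 = 30.6640 + 16.9280
T1 = 47.59 kN


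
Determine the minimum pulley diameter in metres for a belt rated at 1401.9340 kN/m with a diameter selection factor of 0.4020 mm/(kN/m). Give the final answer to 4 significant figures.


D = 1401.9340 * 0.4020 / 1000
D = 0.5636 m


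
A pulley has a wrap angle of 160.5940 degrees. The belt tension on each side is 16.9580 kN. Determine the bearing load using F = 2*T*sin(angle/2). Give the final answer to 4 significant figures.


F = 2 * 16.9580 * sin(160.5940/2 deg)
F = 33.43 kN


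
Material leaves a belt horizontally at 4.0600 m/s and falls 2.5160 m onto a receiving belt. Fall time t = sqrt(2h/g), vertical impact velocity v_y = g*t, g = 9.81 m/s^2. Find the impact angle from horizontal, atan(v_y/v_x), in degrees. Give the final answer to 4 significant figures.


t = sqrt(2*2.5160/9.81) = 0.716202 s
v_y = 9.81 * 0.716202 = 7.02594 m/s
angle = atan(7.02594 / 4.0600) = 59.98 deg


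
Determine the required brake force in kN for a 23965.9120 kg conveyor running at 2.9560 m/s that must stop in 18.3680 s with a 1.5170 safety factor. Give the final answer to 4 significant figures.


F = 23965.9120 * 2.9560 / 18.3680 * 1.5170 / 1000
F = 5.851 kN


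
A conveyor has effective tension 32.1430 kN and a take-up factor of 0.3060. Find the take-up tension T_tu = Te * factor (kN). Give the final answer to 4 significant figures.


T_tu = 32.1430 * 0.3060
T_tu = 9.836 kN


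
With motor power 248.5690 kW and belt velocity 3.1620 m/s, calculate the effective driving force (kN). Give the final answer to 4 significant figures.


Te = P / v = 248.5690 / 3.1620
Te = 78.61 kN


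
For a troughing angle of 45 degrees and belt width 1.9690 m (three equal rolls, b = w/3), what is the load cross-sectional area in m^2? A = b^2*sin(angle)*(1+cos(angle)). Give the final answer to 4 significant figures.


b = 1.9690/3 = 0.656333 m
A = 0.656333^2 * sin(45 deg) * (1 + cos(45 deg))
A = 0.5200 m^2


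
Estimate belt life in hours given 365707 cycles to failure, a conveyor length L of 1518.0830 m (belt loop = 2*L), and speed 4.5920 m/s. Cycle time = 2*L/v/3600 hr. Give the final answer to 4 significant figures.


cycle_time = 2 * 1518.0830 / 4.5920 / 3600 = 0.183663 hr
life = 365707 * 0.183663 = 67170 hours


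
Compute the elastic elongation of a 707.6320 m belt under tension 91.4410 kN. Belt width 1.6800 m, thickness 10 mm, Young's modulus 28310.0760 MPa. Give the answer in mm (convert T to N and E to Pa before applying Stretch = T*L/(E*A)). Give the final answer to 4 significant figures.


A = 1.6800 * 0.01 = 0.01680 m^2
Stretch = 91.4410*1000 * 707.6320 / (28310.0760e6 * 0.01680) * 1000
Stretch = 136.0 mm


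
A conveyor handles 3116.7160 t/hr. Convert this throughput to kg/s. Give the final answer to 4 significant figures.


m_dot = 3116.7160 * 1000 / 3600
m_dot = 865.8 kg/s


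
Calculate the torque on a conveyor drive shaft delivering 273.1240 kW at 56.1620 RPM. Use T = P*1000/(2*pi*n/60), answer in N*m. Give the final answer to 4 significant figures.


omega = 2*pi*56.1620/60 = 5.88127 rad/s
T = 273.1240*1000 / 5.88127
T = 46440 N*m


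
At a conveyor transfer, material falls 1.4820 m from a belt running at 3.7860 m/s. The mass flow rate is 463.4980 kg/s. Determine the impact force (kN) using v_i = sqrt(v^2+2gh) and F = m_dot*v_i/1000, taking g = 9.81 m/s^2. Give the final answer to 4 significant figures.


v_i = sqrt(3.7860^2 + 2*9.81*1.4820) = 6.58867 m/s
F = 463.4980 * 6.58867 / 1000
F = 3.054 kN


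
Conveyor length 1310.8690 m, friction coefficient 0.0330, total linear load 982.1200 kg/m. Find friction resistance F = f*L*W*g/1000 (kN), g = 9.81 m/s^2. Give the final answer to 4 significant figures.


F = 0.0330 * 1310.8690 * 982.1200 * 9.81 / 1000
F = 416.8 kN


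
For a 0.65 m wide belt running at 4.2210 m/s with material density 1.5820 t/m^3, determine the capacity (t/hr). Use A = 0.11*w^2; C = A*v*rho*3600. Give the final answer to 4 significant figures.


A = 0.11 * 0.65^2 = 0.046475 m^2
C = 0.046475 * 4.2210 * 1.5820 * 3600
C = 1117 t/hr


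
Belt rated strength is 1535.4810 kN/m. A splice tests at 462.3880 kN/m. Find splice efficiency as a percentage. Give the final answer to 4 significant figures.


Eff = 462.3880 / 1535.4810 * 100
Eff = 30.11 %


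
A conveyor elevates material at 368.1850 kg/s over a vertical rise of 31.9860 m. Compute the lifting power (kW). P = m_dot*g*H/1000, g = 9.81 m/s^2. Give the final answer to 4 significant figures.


P = 368.1850 * 9.81 * 31.9860 / 1000
P = 115.5 kW


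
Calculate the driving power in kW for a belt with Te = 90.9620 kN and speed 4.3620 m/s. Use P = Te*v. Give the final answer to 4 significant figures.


P = Te * v = 90.9620 * 4.3620
P = 396.8 kW


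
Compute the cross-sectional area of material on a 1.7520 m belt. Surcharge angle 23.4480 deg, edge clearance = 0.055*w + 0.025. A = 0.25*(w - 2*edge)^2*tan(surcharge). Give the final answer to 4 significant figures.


edge = 0.055*1.7520 + 0.025 = 0.12136 m
ew = 1.7520 - 2*0.12136 = 1.50928 m
A = 0.25 * 1.50928^2 * tan(23.4480 deg)
A = 0.2470 m^2


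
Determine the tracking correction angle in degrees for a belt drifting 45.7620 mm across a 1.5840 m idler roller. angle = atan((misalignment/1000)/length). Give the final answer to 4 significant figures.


misalign_m = 45.7620 / 1000 = 0.045762 m
angle = atan(0.045762 / 1.5840)
angle = 1.655 deg


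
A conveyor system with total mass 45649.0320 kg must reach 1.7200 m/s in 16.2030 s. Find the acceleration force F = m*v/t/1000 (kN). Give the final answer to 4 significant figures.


F = 45649.0320 * 1.7200 / 16.2030 / 1000
F = 4.846 kN


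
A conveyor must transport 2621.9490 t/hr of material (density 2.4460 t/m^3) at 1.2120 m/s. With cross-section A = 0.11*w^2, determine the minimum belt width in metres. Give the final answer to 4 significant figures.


A_req = 2621.9490 / (1.2120 * 2.4460 * 3600) = 0.245676 m^2
w = sqrt(0.245676 / 0.11)
w = 1.494 m


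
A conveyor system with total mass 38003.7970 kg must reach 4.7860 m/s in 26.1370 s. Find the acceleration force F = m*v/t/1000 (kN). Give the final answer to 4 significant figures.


F = 38003.7970 * 4.7860 / 26.1370 / 1000
F = 6.959 kN


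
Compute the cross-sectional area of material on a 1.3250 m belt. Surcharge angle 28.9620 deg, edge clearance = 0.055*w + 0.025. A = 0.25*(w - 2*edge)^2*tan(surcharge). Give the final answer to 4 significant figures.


edge = 0.055*1.3250 + 0.025 = 0.097875 m
ew = 1.3250 - 2*0.097875 = 1.12925 m
A = 0.25 * 1.12925^2 * tan(28.9620 deg)
A = 0.1764 m^2


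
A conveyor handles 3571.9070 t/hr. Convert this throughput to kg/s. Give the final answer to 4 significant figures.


m_dot = 3571.9070 * 1000 / 3600
m_dot = 992.2 kg/s


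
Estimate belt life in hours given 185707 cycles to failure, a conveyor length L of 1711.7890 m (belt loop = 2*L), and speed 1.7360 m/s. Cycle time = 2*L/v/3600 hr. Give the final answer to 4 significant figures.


cycle_time = 2 * 1711.7890 / 1.7360 / 3600 = 0.547808 hr
life = 185707 * 0.547808 = 101700 hours


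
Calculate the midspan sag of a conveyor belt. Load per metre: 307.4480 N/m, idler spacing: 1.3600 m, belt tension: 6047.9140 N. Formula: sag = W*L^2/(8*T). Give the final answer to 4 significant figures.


sag = 307.4480 * 1.3600^2 / (8 * 6047.9140)
sag = 0.01175 m


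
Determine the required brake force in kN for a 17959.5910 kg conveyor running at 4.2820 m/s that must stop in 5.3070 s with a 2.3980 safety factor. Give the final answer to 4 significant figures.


F = 17959.5910 * 4.2820 / 5.3070 * 2.3980 / 1000
F = 34.75 kN


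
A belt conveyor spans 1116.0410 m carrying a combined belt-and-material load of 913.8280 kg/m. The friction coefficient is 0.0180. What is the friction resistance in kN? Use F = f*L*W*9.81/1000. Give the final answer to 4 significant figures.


F = 0.0180 * 1116.0410 * 913.8280 * 9.81 / 1000
F = 180.1 kN


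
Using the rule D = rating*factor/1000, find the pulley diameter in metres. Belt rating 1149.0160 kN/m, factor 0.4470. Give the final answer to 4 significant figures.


D = 1149.0160 * 0.4470 / 1000
D = 0.5136 m


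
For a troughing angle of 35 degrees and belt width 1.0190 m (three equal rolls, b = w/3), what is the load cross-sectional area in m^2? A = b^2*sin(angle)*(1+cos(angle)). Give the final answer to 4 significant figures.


b = 1.0190/3 = 0.339667 m
A = 0.339667^2 * sin(35 deg) * (1 + cos(35 deg))
A = 0.1204 m^2


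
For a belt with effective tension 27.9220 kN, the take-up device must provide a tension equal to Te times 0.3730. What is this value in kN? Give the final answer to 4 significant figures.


T_tu = 27.9220 * 0.3730
T_tu = 10.41 kN


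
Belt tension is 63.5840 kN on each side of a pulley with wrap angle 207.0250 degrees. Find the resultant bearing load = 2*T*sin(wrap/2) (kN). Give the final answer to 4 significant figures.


F = 2 * 63.5840 * sin(207.0250/2 deg)
F = 123.6 kN


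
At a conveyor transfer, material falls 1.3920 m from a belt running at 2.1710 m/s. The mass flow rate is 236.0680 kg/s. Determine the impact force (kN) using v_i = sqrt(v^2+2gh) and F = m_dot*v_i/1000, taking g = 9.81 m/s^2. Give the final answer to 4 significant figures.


v_i = sqrt(2.1710^2 + 2*9.81*1.3920) = 5.659 m/s
F = 236.0680 * 5.659 / 1000
F = 1.336 kN


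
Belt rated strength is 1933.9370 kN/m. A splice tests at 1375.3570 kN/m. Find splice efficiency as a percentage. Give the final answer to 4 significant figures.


Eff = 1375.3570 / 1933.9370 * 100
Eff = 71.12 %


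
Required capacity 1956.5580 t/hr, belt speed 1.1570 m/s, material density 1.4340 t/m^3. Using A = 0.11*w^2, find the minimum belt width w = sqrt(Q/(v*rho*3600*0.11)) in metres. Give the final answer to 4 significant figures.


A_req = 1956.5580 / (1.1570 * 1.4340 * 3600) = 0.327573 m^2
w = sqrt(0.327573 / 0.11)
w = 1.726 m


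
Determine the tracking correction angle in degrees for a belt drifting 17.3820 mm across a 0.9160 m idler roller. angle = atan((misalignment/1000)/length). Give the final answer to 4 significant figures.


misalign_m = 17.3820 / 1000 = 0.017382 m
angle = atan(0.017382 / 0.9160)
angle = 1.087 deg


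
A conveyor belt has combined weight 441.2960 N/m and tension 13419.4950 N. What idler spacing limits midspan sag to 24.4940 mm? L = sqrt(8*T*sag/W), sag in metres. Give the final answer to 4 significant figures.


sag = 24.4940/1000 = 0.024494 m
L = sqrt(8 * 13419.4950 * 0.024494 / 441.2960)
L = 2.441 m


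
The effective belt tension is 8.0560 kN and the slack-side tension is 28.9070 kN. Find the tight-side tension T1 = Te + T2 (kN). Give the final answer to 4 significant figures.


T1 = Te + T2 = 8.0560 + 28.9070
T1 = 36.96 kN


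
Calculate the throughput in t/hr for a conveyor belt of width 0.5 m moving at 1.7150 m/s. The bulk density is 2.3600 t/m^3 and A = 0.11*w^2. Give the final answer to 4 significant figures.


A = 0.11 * 0.5^2 = 0.0275 m^2
C = 0.0275 * 1.7150 * 2.3600 * 3600
C = 400.7 t/hr


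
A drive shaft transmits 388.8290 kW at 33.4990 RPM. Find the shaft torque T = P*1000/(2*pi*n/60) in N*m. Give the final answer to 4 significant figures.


omega = 2*pi*33.4990/60 = 3.50801 rad/s
T = 388.8290*1000 / 3.50801
T = 110800 N*m


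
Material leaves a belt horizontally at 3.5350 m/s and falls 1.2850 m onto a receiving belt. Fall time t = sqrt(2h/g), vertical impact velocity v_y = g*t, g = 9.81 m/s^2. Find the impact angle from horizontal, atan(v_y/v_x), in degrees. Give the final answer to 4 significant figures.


t = sqrt(2*1.2850/9.81) = 0.511837 s
v_y = 9.81 * 0.511837 = 5.02112 m/s
angle = atan(5.02112 / 3.5350) = 54.85 deg


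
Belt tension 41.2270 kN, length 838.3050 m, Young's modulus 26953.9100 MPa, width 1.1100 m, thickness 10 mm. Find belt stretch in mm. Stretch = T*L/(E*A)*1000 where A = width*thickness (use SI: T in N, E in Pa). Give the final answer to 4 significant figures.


A = 1.1100 * 0.01 = 0.01110 m^2
Stretch = 41.2270*1000 * 838.3050 / (26953.9100e6 * 0.01110) * 1000
Stretch = 115.5 mm


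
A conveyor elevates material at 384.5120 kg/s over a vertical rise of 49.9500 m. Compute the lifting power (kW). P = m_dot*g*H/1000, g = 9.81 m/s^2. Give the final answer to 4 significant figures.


P = 384.5120 * 9.81 * 49.9500 / 1000
P = 188.4 kW


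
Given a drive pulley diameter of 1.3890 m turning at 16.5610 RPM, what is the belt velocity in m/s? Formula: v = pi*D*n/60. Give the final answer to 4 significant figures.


v = pi * 1.3890 * 16.5610 / 60
v = 1.204 m/s


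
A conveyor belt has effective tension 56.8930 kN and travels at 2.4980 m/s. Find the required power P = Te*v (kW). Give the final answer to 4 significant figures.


P = Te * v = 56.8930 * 2.4980
P = 142.1 kW


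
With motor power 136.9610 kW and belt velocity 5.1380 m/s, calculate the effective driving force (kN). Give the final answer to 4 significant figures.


Te = P / v = 136.9610 / 5.1380
Te = 26.66 kN


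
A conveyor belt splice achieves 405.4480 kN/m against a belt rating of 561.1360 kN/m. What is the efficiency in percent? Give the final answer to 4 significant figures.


Eff = 405.4480 / 561.1360 * 100
Eff = 72.25 %


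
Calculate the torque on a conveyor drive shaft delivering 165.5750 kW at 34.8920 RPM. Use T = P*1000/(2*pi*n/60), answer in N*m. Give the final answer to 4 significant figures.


omega = 2*pi*34.8920/60 = 3.65388 rad/s
T = 165.5750*1000 / 3.65388
T = 45310 N*m


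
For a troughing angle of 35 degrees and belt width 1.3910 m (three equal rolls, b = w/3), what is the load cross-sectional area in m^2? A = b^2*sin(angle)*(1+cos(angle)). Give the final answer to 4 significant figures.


b = 1.3910/3 = 0.463667 m
A = 0.463667^2 * sin(35 deg) * (1 + cos(35 deg))
A = 0.2243 m^2


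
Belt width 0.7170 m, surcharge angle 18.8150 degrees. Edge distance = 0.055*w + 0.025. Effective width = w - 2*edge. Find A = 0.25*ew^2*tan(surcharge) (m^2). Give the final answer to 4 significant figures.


edge = 0.055*0.7170 + 0.025 = 0.064435 m
ew = 0.7170 - 2*0.064435 = 0.58813 m
A = 0.25 * 0.58813^2 * tan(18.8150 deg)
A = 0.02946 m^2


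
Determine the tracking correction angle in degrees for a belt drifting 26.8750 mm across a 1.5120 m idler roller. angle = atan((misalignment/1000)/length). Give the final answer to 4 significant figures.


misalign_m = 26.8750 / 1000 = 0.026875 m
angle = atan(0.026875 / 1.5120)
angle = 1.018 deg


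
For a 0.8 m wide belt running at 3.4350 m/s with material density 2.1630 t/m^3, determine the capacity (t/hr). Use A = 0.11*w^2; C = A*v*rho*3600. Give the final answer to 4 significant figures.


A = 0.11 * 0.8^2 = 0.0704 m^2
C = 0.0704 * 3.4350 * 2.1630 * 3600
C = 1883 t/hr


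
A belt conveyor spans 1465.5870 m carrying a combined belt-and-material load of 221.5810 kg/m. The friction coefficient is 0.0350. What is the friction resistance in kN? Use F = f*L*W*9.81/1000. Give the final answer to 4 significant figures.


F = 0.0350 * 1465.5870 * 221.5810 * 9.81 / 1000
F = 111.5 kN


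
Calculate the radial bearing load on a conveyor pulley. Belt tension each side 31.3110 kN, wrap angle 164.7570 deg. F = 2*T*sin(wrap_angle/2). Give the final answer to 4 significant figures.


F = 2 * 31.3110 * sin(164.7570/2 deg)
F = 62.07 kN


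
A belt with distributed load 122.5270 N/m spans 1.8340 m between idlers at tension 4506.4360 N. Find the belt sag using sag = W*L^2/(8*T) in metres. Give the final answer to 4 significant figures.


sag = 122.5270 * 1.8340^2 / (8 * 4506.4360)
sag = 0.01143 m


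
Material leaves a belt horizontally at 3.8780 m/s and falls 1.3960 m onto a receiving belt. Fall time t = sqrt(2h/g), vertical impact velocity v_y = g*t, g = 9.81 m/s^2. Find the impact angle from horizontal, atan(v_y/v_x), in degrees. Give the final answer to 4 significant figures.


t = sqrt(2*1.3960/9.81) = 0.533486 s
v_y = 9.81 * 0.533486 = 5.2335 m/s
angle = atan(5.2335 / 3.8780) = 53.46 deg


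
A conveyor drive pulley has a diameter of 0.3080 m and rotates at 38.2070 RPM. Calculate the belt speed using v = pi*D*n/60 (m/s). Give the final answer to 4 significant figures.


v = pi * 0.3080 * 38.2070 / 60
v = 0.6162 m/s


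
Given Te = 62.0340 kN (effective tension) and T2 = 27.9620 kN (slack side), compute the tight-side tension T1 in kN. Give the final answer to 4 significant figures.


T1 = Te + T2 = 62.0340 + 27.9620
T1 = 90.00 kN


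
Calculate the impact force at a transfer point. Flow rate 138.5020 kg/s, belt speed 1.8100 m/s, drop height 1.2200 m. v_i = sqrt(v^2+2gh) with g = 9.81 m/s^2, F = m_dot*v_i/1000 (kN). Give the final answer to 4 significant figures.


v_i = sqrt(1.8100^2 + 2*9.81*1.2200) = 5.21656 m/s
F = 138.5020 * 5.21656 / 1000
F = 0.7225 kN


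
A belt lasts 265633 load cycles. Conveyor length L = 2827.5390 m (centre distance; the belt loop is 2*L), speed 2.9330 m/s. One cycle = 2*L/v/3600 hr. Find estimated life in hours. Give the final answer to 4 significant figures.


cycle_time = 2 * 2827.5390 / 2.9330 / 3600 = 0.53558 hr
life = 265633 * 0.53558 = 142300 hours


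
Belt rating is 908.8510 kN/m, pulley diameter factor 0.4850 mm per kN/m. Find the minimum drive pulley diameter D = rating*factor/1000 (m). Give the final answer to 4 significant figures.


D = 908.8510 * 0.4850 / 1000
D = 0.4408 m


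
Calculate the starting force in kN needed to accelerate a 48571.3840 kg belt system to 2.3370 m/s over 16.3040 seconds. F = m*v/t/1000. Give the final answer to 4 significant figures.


F = 48571.3840 * 2.3370 / 16.3040 / 1000
F = 6.962 kN


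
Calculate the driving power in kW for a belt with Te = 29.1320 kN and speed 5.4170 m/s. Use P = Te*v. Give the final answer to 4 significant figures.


P = Te * v = 29.1320 * 5.4170
P = 157.8 kW


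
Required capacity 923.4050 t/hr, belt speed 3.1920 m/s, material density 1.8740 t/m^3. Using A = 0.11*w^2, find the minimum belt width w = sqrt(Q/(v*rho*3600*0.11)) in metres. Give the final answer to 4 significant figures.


A_req = 923.4050 / (3.1920 * 1.8740 * 3600) = 0.0428802 m^2
w = sqrt(0.0428802 / 0.11)
w = 0.6244 m


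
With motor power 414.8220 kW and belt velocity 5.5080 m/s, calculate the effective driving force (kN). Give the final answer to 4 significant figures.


Te = P / v = 414.8220 / 5.5080
Te = 75.31 kN


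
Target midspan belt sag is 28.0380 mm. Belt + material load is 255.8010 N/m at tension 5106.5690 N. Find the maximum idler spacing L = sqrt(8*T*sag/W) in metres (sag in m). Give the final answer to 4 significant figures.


sag = 28.0380/1000 = 0.028038 m
L = sqrt(8 * 5106.5690 * 0.028038 / 255.8010)
L = 2.116 m


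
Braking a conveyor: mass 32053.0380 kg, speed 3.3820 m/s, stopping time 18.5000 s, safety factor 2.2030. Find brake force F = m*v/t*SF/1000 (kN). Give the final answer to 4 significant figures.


F = 32053.0380 * 3.3820 / 18.5000 * 2.2030 / 1000
F = 12.91 kN


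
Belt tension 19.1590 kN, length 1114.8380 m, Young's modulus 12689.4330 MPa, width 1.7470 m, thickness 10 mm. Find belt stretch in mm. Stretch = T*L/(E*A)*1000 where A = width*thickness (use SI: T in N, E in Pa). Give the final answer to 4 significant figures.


A = 1.7470 * 0.01 = 0.01747 m^2
Stretch = 19.1590*1000 * 1114.8380 / (12689.4330e6 * 0.01747) * 1000
Stretch = 96.35 mm


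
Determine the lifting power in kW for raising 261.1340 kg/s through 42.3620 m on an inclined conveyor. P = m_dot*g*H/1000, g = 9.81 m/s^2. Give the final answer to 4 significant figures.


P = 261.1340 * 9.81 * 42.3620 / 1000
P = 108.5 kW


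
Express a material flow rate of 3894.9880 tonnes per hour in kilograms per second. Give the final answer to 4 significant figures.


m_dot = 3894.9880 * 1000 / 3600
m_dot = 1082 kg/s


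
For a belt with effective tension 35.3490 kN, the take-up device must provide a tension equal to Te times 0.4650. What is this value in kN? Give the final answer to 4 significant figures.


T_tu = 35.3490 * 0.4650
T_tu = 16.44 kN


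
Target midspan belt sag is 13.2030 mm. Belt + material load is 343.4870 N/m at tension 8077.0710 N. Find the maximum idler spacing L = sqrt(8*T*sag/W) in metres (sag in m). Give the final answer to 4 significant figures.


sag = 13.2030/1000 = 0.013203 m
L = sqrt(8 * 8077.0710 * 0.013203 / 343.4870)
L = 1.576 m


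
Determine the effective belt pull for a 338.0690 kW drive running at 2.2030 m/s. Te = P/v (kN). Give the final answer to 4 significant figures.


Te = P / v = 338.0690 / 2.2030
Te = 153.5 kN


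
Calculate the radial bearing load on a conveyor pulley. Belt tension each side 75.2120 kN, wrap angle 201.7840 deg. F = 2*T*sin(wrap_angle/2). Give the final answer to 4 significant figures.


F = 2 * 75.2120 * sin(201.7840/2 deg)
F = 147.7 kN


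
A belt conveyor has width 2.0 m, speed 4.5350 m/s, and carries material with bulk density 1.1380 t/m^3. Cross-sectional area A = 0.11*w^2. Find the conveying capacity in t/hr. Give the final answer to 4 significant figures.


A = 0.11 * 2.0^2 = 0.44 m^2
C = 0.44 * 4.5350 * 1.1380 * 3600
C = 8175 t/hr


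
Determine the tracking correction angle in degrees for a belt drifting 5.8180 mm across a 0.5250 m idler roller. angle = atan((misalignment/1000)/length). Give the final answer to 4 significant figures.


misalign_m = 5.8180 / 1000 = 0.005818 m
angle = atan(0.005818 / 0.5250)
angle = 0.6349 deg


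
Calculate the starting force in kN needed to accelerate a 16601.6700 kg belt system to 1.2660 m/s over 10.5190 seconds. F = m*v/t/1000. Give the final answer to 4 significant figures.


F = 16601.6700 * 1.2660 / 10.5190 / 1000
F = 1.998 kN


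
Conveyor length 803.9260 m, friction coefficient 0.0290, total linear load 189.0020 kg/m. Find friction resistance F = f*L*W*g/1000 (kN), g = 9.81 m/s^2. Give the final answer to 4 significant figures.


F = 0.0290 * 803.9260 * 189.0020 * 9.81 / 1000
F = 43.23 kN


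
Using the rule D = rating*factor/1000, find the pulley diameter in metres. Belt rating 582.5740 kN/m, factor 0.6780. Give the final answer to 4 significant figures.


D = 582.5740 * 0.6780 / 1000
D = 0.3950 m


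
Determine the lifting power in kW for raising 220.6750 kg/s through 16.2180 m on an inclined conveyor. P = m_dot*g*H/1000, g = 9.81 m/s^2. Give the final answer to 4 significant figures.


P = 220.6750 * 9.81 * 16.2180 / 1000
P = 35.11 kW


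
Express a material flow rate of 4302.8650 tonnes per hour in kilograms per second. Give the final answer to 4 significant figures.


m_dot = 4302.8650 * 1000 / 3600
m_dot = 1195 kg/s


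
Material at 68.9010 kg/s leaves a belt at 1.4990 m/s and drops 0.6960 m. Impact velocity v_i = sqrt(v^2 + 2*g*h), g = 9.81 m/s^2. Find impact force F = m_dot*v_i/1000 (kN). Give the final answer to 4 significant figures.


v_i = sqrt(1.4990^2 + 2*9.81*0.6960) = 3.9878 m/s
F = 68.9010 * 3.9878 / 1000
F = 0.2748 kN


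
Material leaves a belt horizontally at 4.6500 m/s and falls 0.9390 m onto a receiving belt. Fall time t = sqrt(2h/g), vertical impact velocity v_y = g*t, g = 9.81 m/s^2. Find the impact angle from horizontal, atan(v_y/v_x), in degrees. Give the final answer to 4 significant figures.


t = sqrt(2*0.9390/9.81) = 0.437535 s
v_y = 9.81 * 0.437535 = 4.29222 m/s
angle = atan(4.29222 / 4.6500) = 42.71 deg


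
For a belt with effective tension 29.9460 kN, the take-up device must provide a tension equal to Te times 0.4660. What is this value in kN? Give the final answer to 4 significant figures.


T_tu = 29.9460 * 0.4660
T_tu = 13.95 kN


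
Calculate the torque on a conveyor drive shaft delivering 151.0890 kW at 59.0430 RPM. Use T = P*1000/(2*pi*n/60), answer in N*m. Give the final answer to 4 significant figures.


omega = 2*pi*59.0430/60 = 6.18297 rad/s
T = 151.0890*1000 / 6.18297
T = 24440 N*m


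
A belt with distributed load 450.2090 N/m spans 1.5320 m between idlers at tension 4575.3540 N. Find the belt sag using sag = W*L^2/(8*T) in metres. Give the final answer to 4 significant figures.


sag = 450.2090 * 1.5320^2 / (8 * 4575.3540)
sag = 0.02887 m


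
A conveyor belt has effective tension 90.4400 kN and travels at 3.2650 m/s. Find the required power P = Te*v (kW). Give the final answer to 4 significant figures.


P = Te * v = 90.4400 * 3.2650
P = 295.3 kW


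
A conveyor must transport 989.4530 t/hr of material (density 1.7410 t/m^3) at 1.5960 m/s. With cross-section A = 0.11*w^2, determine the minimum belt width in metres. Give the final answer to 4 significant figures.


A_req = 989.4530 / (1.5960 * 1.7410 * 3600) = 0.0989147 m^2
w = sqrt(0.0989147 / 0.11)
w = 0.9483 m


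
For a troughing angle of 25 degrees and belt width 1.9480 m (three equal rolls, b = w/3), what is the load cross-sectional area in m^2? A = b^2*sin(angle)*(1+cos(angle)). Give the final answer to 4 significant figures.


b = 1.9480/3 = 0.649333 m
A = 0.649333^2 * sin(25 deg) * (1 + cos(25 deg))
A = 0.3397 m^2


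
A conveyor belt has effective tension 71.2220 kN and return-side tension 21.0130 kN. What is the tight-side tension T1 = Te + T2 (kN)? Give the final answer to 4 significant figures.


T1 = Te + T2 = 71.2220 + 21.0130
T1 = 92.23 kN


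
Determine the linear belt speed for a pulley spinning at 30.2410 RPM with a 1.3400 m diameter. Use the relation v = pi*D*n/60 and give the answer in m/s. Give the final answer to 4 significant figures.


v = pi * 1.3400 * 30.2410 / 60
v = 2.122 m/s


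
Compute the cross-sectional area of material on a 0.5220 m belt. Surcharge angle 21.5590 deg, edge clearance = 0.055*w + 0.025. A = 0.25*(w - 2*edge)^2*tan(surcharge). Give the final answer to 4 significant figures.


edge = 0.055*0.5220 + 0.025 = 0.05371 m
ew = 0.5220 - 2*0.05371 = 0.41458 m
A = 0.25 * 0.41458^2 * tan(21.5590 deg)
A = 0.01698 m^2


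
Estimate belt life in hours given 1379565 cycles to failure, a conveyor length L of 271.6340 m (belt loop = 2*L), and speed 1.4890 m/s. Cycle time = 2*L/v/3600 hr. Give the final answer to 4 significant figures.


cycle_time = 2 * 271.6340 / 1.4890 / 3600 = 0.101348 hr
life = 1379565 * 0.101348 = 139800 hours


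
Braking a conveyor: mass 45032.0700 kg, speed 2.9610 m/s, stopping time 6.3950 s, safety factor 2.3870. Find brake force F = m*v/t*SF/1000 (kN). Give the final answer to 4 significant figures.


F = 45032.0700 * 2.9610 / 6.3950 * 2.3870 / 1000
F = 49.77 kN


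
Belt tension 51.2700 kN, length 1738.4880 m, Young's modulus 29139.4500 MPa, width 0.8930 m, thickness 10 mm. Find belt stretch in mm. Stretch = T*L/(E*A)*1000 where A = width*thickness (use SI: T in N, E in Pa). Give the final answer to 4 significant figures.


A = 0.8930 * 0.01 = 0.00893 m^2
Stretch = 51.2700*1000 * 1738.4880 / (29139.4500e6 * 0.00893) * 1000
Stretch = 342.5 mm


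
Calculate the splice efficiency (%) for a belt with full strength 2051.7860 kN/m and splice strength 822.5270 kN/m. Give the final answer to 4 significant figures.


Eff = 822.5270 / 2051.7860 * 100
Eff = 40.09 %


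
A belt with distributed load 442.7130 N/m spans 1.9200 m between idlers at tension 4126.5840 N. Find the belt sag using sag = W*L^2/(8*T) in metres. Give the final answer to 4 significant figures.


sag = 442.7130 * 1.9200^2 / (8 * 4126.5840)
sag = 0.04944 m


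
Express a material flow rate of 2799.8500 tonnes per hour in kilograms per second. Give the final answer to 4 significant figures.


m_dot = 2799.8500 * 1000 / 3600
m_dot = 777.7 kg/s


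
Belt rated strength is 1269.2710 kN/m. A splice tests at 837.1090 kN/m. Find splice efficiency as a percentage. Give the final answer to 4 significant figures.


Eff = 837.1090 / 1269.2710 * 100
Eff = 65.95 %


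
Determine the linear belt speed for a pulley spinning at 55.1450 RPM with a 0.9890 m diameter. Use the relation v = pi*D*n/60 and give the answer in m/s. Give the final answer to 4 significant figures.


v = pi * 0.9890 * 55.1450 / 60
v = 2.856 m/s


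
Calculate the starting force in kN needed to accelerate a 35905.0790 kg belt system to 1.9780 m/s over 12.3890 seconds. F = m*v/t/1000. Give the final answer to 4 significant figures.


F = 35905.0790 * 1.9780 / 12.3890 / 1000
F = 5.733 kN


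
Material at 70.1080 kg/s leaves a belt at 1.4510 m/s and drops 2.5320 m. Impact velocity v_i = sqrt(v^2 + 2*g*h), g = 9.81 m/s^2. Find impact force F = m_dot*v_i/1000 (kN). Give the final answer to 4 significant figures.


v_i = sqrt(1.4510^2 + 2*9.81*2.5320) = 7.19606 m/s
F = 70.1080 * 7.19606 / 1000
F = 0.5045 kN


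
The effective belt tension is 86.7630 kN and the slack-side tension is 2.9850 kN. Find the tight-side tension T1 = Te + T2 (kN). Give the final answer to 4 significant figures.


T1 = Te + T2 = 86.7630 + 2.9850
T1 = 89.75 kN


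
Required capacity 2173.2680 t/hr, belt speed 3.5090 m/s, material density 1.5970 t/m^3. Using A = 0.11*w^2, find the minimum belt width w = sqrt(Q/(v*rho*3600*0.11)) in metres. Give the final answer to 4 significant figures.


A_req = 2173.2680 / (3.5090 * 1.5970 * 3600) = 0.107726 m^2
w = sqrt(0.107726 / 0.11)
w = 0.9896 m


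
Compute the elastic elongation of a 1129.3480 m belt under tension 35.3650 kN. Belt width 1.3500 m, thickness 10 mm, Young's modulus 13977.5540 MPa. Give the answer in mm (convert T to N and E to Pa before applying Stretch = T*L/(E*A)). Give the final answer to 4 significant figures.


A = 1.3500 * 0.01 = 0.01350 m^2
Stretch = 35.3650*1000 * 1129.3480 / (13977.5540e6 * 0.01350) * 1000
Stretch = 211.7 mm


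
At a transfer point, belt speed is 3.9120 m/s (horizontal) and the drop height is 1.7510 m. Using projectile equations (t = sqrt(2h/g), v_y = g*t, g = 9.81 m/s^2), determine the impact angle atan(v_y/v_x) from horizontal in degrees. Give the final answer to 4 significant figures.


t = sqrt(2*1.7510/9.81) = 0.59748 s
v_y = 9.81 * 0.59748 = 5.86128 m/s
angle = atan(5.86128 / 3.9120) = 56.28 deg


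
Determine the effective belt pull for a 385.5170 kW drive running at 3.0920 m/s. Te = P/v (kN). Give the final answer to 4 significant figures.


Te = P / v = 385.5170 / 3.0920
Te = 124.7 kN


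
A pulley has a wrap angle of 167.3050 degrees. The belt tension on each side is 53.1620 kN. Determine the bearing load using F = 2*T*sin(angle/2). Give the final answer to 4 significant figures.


F = 2 * 53.1620 * sin(167.3050/2 deg)
F = 105.7 kN


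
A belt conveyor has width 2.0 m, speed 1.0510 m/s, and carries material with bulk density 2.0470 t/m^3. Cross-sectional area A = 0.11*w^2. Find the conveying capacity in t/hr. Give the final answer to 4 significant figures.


A = 0.11 * 2.0^2 = 0.44 m^2
C = 0.44 * 1.0510 * 2.0470 * 3600
C = 3408 t/hr


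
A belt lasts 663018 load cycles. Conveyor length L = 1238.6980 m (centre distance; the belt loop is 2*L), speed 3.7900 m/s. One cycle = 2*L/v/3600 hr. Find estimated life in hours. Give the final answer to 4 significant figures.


cycle_time = 2 * 1238.6980 / 3.7900 / 3600 = 0.181574 hr
life = 663018 * 0.181574 = 120400 hours


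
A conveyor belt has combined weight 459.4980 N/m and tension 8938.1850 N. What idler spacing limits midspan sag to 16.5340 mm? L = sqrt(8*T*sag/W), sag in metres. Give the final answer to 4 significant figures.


sag = 16.5340/1000 = 0.016534 m
L = sqrt(8 * 8938.1850 * 0.016534 / 459.4980)
L = 1.604 m


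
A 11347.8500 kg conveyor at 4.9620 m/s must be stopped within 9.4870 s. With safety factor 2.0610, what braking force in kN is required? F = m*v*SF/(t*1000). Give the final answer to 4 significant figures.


F = 11347.8500 * 4.9620 / 9.4870 * 2.0610 / 1000
F = 12.23 kN


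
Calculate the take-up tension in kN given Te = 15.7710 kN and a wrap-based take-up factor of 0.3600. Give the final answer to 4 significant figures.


T_tu = 15.7710 * 0.3600
T_tu = 5.678 kN


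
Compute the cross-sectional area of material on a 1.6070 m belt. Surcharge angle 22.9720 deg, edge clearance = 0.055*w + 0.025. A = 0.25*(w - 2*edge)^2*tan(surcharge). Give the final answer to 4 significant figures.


edge = 0.055*1.6070 + 0.025 = 0.113385 m
ew = 1.6070 - 2*0.113385 = 1.38023 m
A = 0.25 * 1.38023^2 * tan(22.9720 deg)
A = 0.2019 m^2


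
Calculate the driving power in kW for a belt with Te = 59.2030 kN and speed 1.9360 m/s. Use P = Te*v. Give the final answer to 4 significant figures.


P = Te * v = 59.2030 * 1.9360
P = 114.6 kW


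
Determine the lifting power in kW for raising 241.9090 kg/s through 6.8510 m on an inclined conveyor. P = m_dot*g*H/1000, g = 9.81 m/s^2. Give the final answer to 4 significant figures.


P = 241.9090 * 9.81 * 6.8510 / 1000
P = 16.26 kW


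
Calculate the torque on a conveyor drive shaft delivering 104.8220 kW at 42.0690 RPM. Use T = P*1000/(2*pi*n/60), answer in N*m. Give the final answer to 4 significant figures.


omega = 2*pi*42.0690/60 = 4.40546 rad/s
T = 104.8220*1000 / 4.40546
T = 23790 N*m


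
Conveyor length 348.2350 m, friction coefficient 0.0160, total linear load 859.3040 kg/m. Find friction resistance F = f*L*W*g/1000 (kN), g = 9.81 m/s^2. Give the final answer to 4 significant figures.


F = 0.0160 * 348.2350 * 859.3040 * 9.81 / 1000
F = 46.97 kN


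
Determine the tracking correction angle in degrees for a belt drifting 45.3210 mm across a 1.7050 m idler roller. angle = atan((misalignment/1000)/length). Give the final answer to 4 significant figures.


misalign_m = 45.3210 / 1000 = 0.045321 m
angle = atan(0.045321 / 1.7050)
angle = 1.523 deg


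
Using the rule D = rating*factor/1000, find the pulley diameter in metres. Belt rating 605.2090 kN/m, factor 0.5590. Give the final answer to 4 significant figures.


D = 605.2090 * 0.5590 / 1000
D = 0.3383 m


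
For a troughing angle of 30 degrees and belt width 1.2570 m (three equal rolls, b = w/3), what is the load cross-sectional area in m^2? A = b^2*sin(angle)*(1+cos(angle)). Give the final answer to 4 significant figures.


b = 1.2570/3 = 0.419 m
A = 0.419^2 * sin(30 deg) * (1 + cos(30 deg))
A = 0.1638 m^2


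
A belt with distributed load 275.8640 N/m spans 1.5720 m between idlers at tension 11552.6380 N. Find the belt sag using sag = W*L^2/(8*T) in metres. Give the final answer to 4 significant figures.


sag = 275.8640 * 1.5720^2 / (8 * 11552.6380)
sag = 0.007376 m


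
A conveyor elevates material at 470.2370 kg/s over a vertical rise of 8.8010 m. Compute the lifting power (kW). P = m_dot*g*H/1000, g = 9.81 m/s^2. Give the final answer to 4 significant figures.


P = 470.2370 * 9.81 * 8.8010 / 1000
P = 40.60 kW


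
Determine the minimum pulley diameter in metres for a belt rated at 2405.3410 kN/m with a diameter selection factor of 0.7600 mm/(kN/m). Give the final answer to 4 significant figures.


D = 2405.3410 * 0.7600 / 1000
D = 1.828 m


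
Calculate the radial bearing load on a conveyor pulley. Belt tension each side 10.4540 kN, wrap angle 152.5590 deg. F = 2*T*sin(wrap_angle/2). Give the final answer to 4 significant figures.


F = 2 * 10.4540 * sin(152.5590/2 deg)
F = 20.31 kN


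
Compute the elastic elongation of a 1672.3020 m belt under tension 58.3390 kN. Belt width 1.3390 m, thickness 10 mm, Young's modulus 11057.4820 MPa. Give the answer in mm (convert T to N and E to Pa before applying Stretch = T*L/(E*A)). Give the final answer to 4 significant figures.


A = 1.3390 * 0.01 = 0.01339 m^2
Stretch = 58.3390*1000 * 1672.3020 / (11057.4820e6 * 0.01339) * 1000
Stretch = 658.9 mm


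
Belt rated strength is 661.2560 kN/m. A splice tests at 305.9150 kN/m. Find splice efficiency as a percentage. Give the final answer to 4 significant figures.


Eff = 305.9150 / 661.2560 * 100
Eff = 46.26 %


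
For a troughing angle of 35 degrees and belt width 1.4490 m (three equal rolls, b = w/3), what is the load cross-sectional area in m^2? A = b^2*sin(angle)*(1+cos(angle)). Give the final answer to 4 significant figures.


b = 1.4490/3 = 0.483 m
A = 0.483^2 * sin(35 deg) * (1 + cos(35 deg))
A = 0.2434 m^2
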